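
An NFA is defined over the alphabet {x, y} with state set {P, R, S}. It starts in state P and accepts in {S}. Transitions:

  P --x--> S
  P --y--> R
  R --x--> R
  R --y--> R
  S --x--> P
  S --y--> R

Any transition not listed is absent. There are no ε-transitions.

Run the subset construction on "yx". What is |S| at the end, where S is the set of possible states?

1

Start in {P}.
Read 'y': {P} → {R}.
Read 'x': {R} → {R}.
That set has 1 state.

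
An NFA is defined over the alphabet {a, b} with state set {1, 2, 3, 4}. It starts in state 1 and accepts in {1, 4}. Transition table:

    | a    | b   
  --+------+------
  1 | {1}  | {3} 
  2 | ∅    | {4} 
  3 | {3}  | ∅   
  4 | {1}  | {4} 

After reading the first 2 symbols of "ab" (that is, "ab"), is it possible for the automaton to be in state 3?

Yes

Start in {1}.
Read 'a': 1→{1}; now {1}.
Read 'b': 1→{3}; now {3}.
State 3 is in {3}.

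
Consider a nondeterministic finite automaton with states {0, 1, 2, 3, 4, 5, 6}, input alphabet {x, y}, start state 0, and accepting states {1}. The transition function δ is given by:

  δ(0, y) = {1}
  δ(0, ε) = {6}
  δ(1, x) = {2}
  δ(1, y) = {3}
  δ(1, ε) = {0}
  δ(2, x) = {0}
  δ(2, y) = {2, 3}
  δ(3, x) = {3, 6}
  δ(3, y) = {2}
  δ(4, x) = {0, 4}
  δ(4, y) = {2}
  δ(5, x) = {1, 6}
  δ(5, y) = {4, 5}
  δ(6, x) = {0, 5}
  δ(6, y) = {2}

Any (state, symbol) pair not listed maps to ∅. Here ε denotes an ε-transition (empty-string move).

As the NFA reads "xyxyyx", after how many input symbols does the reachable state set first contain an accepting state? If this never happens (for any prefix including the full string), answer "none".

2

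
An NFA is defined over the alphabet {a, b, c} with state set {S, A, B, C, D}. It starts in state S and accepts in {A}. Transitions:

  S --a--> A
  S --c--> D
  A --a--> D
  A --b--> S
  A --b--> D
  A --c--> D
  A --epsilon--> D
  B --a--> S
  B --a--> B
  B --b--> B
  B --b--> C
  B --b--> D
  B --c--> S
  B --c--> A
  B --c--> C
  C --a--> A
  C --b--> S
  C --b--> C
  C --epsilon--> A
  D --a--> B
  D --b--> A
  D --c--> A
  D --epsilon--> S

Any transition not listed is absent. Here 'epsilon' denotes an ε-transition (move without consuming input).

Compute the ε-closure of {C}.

Begin with {C}.
ε-move C → A; add A.
ε-move A → D; add D.
ε-move D → S; add S.

{S, A, C, D}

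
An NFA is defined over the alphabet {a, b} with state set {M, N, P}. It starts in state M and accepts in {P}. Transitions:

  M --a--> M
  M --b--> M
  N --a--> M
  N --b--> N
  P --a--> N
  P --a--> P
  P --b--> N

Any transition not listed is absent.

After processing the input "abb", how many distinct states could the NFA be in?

Start in {M}.
Read 'a': M→{M}; now {M}.
Read 'b': M→{M}; now {M}.
Read 'b': M→{M}; now {M}.
That set has 1 state.

1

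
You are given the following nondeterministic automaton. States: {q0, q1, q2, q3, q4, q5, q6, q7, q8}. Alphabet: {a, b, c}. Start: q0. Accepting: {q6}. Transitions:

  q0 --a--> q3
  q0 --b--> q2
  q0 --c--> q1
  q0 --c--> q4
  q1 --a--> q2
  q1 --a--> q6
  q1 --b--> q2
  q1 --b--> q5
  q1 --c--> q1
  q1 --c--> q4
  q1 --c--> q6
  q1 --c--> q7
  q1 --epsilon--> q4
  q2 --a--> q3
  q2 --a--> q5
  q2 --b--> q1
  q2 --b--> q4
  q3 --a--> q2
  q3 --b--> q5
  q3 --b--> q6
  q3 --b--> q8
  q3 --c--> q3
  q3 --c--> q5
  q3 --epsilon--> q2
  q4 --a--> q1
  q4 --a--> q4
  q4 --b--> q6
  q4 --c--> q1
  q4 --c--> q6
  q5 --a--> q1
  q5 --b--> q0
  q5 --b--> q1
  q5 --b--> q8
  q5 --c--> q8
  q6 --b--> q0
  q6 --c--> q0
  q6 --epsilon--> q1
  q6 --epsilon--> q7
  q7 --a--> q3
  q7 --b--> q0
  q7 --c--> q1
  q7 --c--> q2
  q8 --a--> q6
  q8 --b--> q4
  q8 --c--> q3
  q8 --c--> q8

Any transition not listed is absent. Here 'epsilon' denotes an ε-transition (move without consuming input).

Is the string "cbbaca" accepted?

Yes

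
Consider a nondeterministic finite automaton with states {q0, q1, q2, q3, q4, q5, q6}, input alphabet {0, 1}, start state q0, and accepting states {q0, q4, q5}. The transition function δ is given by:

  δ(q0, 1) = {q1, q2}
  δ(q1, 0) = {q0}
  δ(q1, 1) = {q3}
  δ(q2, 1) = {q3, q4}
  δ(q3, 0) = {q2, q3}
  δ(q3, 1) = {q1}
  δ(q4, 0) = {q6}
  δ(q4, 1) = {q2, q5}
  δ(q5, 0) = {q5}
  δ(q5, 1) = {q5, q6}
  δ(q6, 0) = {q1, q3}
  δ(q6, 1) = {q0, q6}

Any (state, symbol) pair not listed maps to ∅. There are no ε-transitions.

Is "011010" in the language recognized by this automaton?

No

Start in {q0}.
Read '0': q0→∅; now ∅.
The set is empty and remains empty for the remaining 5 symbols.
The final set ∅ contains no accepting state.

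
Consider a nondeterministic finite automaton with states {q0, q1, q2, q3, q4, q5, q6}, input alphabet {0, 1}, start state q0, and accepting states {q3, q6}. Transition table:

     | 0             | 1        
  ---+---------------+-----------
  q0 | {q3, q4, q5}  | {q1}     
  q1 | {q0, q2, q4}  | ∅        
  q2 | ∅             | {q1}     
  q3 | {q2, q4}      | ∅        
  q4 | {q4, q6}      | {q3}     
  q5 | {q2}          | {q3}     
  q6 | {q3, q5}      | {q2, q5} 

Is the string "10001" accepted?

Yes

Start in {q0}.
Read '1': q0→{q1}; now {q1}.
Read '0': q1→{q0, q2, q4}; now {q0, q2, q4}.
Read '0': q0→{q3, q4, q5}, q2→∅, q4→{q4, q6}; now {q3, q4, q5, q6}.
Read '0': q3→{q2, q4}, q4→{q4, q6}, q5→{q2}, q6→{q3, q5}; now {q2, q3, q4, q5, q6}.
Read '1': q2→{q1}, q3→∅, q4→{q3}, q5→{q3}, q6→{q2, q5}; now {q1, q2, q3, q5}.
The final set {q1, q2, q3, q5} contains the accepting state q3.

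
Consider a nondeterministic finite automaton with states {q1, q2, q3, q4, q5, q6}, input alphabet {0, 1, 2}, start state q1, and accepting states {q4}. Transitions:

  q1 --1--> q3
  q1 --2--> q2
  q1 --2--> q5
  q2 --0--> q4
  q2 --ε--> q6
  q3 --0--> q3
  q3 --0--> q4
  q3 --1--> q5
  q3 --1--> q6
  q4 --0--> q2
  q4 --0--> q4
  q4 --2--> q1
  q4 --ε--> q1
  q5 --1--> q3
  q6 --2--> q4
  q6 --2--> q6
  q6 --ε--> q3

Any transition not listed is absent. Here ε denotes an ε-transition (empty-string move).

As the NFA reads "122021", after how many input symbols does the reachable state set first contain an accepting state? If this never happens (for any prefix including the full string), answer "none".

Start in {q1}.
Read '1': {q1} → {q3}.
Read '2': {q3} → ∅.
The set is empty and remains empty for the remaining 4 symbols.
No reachable set along the way intersects F.

none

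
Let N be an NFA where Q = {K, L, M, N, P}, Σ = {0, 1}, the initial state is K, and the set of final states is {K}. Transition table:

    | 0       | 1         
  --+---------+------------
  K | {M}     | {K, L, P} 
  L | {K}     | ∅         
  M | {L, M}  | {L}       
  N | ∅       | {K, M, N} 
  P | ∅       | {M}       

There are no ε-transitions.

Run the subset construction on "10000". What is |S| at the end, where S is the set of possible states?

Start in {K}.
Read '1': K→{K, L, P}; now {K, L, P}.
Read '0': K→{M}, L→{K}, P→∅; now {K, M}.
Read '0': K→{M}, M→{L, M}; now {L, M}.
Read '0': L→{K}, M→{L, M}; now {K, L, M}.
Read '0': K→{M}, L→{K}, M→{L, M}; now {K, L, M}.
That set has 3 states.

3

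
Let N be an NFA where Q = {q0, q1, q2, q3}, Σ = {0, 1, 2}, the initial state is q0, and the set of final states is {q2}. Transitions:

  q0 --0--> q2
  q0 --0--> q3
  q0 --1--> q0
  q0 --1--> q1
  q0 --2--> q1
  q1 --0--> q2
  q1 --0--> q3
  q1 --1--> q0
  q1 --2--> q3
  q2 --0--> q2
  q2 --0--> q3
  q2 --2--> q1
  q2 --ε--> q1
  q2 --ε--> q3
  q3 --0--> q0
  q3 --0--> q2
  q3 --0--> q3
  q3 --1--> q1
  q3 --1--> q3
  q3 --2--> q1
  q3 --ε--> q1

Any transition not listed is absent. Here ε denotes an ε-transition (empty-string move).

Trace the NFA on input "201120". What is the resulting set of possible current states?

{q0, q1, q2, q3}

Start in {q0}.
Read '2': {q0} → {q1}.
Read '0': {q1} → {q1, q2, q3}.
Read '1': {q1, q2, q3} → {q0, q1, q3}.
Read '1': {q0, q1, q3} → {q0, q1, q3}.
Read '2': {q0, q1, q3} → {q1, q3}.
Read '0': {q1, q3} → {q0, q1, q2, q3}.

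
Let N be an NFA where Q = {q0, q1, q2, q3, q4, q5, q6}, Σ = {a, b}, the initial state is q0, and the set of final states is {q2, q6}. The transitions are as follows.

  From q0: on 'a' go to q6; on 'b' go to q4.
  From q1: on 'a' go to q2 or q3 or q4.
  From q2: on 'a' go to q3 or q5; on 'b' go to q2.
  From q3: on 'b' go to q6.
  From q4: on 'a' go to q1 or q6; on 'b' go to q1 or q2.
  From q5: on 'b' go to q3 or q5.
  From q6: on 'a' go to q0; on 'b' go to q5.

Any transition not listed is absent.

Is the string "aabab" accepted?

No

Start in {q0}.
Read 'a': q0→{q6}; now {q6}.
Read 'a': q6→{q0}; now {q0}.
Read 'b': q0→{q4}; now {q4}.
Read 'a': q4→{q1, q6}; now {q1, q6}.
Read 'b': q1→∅, q6→{q5}; now {q5}.
The final set {q5} contains no accepting state.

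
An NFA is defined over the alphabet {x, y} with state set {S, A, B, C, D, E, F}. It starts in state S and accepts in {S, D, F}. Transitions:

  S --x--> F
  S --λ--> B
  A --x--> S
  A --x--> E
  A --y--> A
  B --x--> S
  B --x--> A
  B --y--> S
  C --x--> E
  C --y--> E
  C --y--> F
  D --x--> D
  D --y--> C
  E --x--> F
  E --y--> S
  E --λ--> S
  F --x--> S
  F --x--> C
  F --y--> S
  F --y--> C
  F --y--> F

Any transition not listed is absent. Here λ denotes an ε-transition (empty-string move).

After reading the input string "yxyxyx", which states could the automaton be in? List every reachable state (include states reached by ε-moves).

{S, A, B, C, E, F}

Start: ε-closure({S}) = {S, B}.
Read 'y': {S, B} → {S, B}.
Read 'x': {S, B} → {S, A, B, F}.
Read 'y': {S, A, B, F} → {S, A, B, C, F}.
Read 'x': {S, A, B, C, F} → {S, A, B, C, E, F}.
Read 'y': {S, A, B, C, E, F} → {S, A, B, C, E, F}.
Read 'x': {S, A, B, C, E, F} → {S, A, B, C, E, F}.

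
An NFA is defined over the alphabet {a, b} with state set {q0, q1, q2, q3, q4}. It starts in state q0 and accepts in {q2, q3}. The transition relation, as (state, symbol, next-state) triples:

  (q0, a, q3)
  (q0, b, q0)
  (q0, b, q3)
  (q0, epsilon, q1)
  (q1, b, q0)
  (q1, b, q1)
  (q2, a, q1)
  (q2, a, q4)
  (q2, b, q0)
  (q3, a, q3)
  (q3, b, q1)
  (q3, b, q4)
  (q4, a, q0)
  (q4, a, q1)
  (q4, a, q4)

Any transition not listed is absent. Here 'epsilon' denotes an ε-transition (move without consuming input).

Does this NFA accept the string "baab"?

Start: ε-closure({q0}) = {q0, q1}.
Read 'b': q0→{q0, q3}, q1→{q0, q1}; now {q0, q1, q3}.
Read 'a': q0→{q3}, q1→∅, q3→{q3}; now {q3}.
Read 'a': q3→{q3}; now {q3}.
Read 'b': q3→{q1, q4}; now {q1, q4}.
The final set {q1, q4} contains no accepting state.

No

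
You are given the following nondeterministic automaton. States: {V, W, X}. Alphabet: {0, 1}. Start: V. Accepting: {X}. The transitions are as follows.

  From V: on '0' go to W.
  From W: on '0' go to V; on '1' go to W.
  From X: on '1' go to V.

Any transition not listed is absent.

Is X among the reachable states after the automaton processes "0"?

Start in {V}.
Read '0': V→{W}; now {W}.
State X is not in {W}.

No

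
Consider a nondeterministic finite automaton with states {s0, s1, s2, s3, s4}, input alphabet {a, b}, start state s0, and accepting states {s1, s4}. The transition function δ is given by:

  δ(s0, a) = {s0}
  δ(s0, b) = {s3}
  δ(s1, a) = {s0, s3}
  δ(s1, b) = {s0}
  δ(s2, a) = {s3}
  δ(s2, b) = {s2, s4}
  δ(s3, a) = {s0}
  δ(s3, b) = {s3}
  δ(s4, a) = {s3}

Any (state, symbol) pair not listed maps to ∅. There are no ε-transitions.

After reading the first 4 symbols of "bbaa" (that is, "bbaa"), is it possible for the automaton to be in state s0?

Yes

Start in {s0}.
Read 'b': {s0} → {s3}.
Read 'b': {s3} → {s3}.
Read 'a': {s3} → {s0}.
Read 'a': {s0} → {s0}.
State s0 is in {s0}.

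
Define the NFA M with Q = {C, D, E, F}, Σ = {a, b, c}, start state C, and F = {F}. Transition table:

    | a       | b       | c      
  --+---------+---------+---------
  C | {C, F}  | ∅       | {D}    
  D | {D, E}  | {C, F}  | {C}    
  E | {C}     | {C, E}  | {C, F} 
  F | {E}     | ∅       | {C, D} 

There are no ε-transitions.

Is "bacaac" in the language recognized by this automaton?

Start in {C}.
Read 'b': C→∅; now ∅.
The set is empty and remains empty for the remaining 5 symbols.
The final set ∅ contains no accepting state.

No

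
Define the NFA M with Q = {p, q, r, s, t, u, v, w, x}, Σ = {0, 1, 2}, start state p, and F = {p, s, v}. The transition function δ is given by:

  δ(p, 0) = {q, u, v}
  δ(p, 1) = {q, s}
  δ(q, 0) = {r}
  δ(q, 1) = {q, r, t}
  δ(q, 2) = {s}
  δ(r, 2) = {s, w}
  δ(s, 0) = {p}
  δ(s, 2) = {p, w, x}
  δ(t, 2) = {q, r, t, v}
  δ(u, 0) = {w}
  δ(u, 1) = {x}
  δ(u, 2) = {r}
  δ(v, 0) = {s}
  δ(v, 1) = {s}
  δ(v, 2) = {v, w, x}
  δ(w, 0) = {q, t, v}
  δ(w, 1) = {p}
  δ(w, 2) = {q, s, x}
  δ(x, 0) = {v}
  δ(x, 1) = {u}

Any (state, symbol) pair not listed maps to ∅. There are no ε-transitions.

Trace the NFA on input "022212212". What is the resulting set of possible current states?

Start in {p}.
Read '0': {p} → {q, u, v}.
Read '2': {q, u, v} → {r, s, v, w, x}.
Read '2': {r, s, v, w, x} → {p, q, s, v, w, x}.
Read '2': {p, q, s, v, w, x} → {p, q, s, v, w, x}.
Read '1': {p, q, s, v, w, x} → {p, q, r, s, t, u}.
Read '2': {p, q, r, s, t, u} → {p, q, r, s, t, v, w, x}.
Read '2': {p, q, r, s, t, v, w, x} → {p, q, r, s, t, v, w, x}.
Read '1': {p, q, r, s, t, v, w, x} → {p, q, r, s, t, u}.
Read '2': {p, q, r, s, t, u} → {p, q, r, s, t, v, w, x}.

{p, q, r, s, t, v, w, x}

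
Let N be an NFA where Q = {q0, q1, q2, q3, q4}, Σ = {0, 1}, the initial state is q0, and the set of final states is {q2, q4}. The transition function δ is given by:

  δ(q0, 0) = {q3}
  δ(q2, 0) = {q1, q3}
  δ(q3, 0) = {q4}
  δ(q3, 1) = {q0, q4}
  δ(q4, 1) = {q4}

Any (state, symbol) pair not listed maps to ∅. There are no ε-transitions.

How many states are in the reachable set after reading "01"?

2

Start in {q0}.
Read '0': {q0} → {q3}.
Read '1': {q3} → {q0, q4}.
That set has 2 states.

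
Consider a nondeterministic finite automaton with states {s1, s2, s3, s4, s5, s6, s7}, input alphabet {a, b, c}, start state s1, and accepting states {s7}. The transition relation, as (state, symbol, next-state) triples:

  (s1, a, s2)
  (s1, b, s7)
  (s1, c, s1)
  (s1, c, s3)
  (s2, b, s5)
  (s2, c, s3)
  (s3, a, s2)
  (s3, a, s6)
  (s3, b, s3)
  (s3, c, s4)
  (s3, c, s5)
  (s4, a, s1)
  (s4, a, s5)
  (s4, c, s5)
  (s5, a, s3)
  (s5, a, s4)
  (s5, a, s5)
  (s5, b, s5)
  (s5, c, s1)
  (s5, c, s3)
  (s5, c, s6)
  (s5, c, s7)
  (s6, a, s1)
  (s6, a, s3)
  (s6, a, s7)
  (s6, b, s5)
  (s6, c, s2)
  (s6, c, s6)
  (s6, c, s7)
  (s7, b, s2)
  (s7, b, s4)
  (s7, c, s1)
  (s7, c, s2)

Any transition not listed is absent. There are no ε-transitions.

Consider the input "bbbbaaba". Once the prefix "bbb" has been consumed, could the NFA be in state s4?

No

Start in {s1}.
Read 'b': {s1} → {s7}.
Read 'b': {s7} → {s2, s4}.
Read 'b': {s2, s4} → {s5}.
State s4 is not in {s5}.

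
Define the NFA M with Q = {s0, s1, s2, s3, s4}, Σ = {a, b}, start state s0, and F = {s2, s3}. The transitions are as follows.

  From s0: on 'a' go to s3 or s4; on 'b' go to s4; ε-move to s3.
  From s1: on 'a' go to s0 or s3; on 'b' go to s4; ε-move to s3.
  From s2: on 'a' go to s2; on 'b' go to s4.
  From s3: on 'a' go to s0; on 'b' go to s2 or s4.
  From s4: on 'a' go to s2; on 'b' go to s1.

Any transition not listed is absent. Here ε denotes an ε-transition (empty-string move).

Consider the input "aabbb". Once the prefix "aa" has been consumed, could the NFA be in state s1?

Start: ε-closure({s0}) = {s0, s3}.
Read 'a': s0→{s3, s4}, s3→{s0}; now {s0, s3, s4}.
Read 'a': s0→{s3, s4}, s3→{s0}, s4→{s2}; now {s0, s2, s3, s4}.
State s1 is not in {s0, s2, s3, s4}.

No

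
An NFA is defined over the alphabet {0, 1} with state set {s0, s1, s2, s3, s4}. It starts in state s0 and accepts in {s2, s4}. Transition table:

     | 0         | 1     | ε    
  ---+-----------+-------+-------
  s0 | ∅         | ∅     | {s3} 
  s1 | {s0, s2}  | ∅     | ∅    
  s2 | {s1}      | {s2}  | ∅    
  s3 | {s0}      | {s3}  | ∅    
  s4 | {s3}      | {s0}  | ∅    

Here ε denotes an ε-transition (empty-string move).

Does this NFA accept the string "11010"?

No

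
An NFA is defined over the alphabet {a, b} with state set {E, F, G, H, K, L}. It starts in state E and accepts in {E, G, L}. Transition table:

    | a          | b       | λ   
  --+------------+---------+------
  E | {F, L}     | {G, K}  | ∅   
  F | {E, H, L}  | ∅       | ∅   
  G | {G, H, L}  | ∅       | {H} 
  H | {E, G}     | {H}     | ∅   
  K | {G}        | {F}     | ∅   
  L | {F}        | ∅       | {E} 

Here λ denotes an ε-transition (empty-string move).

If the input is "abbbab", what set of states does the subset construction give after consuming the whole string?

Start in {E}.
Read 'a': E→{F, L}; union {F, L}; ε-closure = {E, F, L}.
Read 'b': E→{G, K}, F→∅, L→∅; union {G, K}; ε-closure = {G, H, K}.
Read 'b': G→∅, H→{H}, K→{F}; now {F, H}.
Read 'b': F→∅, H→{H}; now {H}.
Read 'a': H→{E, G}; union {E, G}; ε-closure = {E, G, H}.
Read 'b': E→{G, K}, G→∅, H→{H}; now {G, H, K}.

{G, H, K}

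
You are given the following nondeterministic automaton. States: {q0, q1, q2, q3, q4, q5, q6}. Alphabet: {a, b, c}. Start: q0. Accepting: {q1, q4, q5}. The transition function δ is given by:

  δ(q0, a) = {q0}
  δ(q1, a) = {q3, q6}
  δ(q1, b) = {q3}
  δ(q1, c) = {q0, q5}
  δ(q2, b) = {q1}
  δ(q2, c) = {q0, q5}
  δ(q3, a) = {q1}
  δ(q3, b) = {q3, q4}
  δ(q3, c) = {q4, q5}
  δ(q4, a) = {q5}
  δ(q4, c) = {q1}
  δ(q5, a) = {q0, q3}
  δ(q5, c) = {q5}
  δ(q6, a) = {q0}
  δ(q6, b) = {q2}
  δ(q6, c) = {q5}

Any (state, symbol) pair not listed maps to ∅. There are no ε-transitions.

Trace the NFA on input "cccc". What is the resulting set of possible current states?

Start in {q0}.
Read 'c': {q0} → ∅.
The set is empty and remains empty for the remaining 3 symbols.

∅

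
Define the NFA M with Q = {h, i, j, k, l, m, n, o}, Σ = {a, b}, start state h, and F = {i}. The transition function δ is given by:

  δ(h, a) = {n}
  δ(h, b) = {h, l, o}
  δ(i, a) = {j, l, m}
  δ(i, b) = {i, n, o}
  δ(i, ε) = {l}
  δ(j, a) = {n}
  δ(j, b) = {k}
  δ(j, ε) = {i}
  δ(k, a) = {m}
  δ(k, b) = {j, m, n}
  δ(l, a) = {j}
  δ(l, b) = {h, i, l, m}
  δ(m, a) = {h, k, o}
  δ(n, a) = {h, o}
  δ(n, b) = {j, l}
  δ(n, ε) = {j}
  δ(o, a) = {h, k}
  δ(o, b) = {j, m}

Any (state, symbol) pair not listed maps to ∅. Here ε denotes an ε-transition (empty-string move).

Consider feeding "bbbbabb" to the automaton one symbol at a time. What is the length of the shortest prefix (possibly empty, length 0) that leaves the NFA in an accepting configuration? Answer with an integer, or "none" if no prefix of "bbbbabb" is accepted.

2

Start in {h}.
Read 'b': h→{h, l, o}; now {h, l, o}.
Read 'b': h→{h, l, o}, l→{h, i, l, m}, o→{j, m}; now {h, i, j, l, m, o}.
None of the earlier sets intersect F, but {h, i, j, l, m, o} does.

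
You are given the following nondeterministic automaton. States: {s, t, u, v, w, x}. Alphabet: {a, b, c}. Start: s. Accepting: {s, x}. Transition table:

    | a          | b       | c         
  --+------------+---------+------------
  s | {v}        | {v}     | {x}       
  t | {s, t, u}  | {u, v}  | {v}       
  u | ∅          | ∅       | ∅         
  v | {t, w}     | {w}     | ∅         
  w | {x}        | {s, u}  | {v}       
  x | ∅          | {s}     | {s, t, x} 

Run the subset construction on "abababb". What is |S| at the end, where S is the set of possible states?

Start in {s}.
Read 'a': s→{v}; now {v}.
Read 'b': v→{w}; now {w}.
Read 'a': w→{x}; now {x}.
Read 'b': x→{s}; now {s}.
Read 'a': s→{v}; now {v}.
Read 'b': v→{w}; now {w}.
Read 'b': w→{s, u}; now {s, u}.
That set has 2 states.

2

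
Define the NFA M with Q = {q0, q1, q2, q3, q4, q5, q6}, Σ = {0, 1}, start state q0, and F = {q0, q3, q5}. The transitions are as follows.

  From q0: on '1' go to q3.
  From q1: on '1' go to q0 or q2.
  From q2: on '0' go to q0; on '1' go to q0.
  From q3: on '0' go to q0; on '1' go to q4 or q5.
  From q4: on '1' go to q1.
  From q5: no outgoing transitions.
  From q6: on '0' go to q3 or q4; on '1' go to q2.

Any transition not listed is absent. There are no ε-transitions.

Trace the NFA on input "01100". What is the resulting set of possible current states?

Start in {q0}.
Read '0': q0→∅; now ∅.
The set is empty and remains empty for the remaining 4 symbols.

∅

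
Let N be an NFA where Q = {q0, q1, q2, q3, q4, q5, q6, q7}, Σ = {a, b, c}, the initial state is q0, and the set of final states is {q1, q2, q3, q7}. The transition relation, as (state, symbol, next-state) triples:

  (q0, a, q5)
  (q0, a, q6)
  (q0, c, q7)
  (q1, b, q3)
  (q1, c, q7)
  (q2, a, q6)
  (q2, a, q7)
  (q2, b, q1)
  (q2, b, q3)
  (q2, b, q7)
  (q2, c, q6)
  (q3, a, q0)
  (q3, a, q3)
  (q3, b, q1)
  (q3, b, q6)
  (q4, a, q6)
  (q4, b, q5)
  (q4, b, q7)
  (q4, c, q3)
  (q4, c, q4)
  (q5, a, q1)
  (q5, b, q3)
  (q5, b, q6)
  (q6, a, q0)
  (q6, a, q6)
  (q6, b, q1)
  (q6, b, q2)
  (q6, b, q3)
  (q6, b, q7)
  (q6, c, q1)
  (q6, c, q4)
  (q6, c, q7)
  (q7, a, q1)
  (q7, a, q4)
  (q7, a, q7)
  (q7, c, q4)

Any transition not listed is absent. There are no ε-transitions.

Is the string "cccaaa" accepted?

Start in {q0}.
Read 'c': q0→{q7}; now {q7}.
Read 'c': q7→{q4}; now {q4}.
Read 'c': q4→{q3, q4}; now {q3, q4}.
Read 'a': q3→{q0, q3}, q4→{q6}; now {q0, q3, q6}.
Read 'a': q0→{q5, q6}, q3→{q0, q3}, q6→{q0, q6}; now {q0, q3, q5, q6}.
Read 'a': q0→{q5, q6}, q3→{q0, q3}, q5→{q1}, q6→{q0, q6}; now {q0, q1, q3, q5, q6}.
The final set {q0, q1, q3, q5, q6} contains the accepting states q1, q3.

Yes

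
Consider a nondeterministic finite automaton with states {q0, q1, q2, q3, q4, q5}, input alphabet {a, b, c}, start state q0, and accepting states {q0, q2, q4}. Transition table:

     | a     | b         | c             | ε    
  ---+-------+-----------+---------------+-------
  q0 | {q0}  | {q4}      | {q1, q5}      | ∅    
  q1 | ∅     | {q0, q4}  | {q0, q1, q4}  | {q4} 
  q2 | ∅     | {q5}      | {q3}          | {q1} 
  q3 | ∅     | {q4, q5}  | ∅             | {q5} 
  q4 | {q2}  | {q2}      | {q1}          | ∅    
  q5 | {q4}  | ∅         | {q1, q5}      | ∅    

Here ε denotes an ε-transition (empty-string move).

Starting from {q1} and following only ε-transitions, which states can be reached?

{q1, q4}

Begin with {q1}.
ε-move q1 → q4; add q4.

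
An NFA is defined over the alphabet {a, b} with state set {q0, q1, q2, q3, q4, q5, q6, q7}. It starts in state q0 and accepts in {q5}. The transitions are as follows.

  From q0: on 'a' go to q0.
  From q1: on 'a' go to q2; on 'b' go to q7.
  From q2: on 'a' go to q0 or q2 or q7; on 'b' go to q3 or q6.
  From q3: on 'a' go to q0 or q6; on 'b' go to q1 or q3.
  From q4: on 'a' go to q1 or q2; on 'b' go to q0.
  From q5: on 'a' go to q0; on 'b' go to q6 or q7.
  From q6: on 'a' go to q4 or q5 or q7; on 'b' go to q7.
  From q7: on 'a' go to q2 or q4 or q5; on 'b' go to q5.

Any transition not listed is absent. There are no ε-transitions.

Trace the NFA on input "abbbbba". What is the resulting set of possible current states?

Start in {q0}.
Read 'a': q0→{q0}; now {q0}.
Read 'b': q0→∅; now ∅.
The set is empty and remains empty for the remaining 5 symbols.

∅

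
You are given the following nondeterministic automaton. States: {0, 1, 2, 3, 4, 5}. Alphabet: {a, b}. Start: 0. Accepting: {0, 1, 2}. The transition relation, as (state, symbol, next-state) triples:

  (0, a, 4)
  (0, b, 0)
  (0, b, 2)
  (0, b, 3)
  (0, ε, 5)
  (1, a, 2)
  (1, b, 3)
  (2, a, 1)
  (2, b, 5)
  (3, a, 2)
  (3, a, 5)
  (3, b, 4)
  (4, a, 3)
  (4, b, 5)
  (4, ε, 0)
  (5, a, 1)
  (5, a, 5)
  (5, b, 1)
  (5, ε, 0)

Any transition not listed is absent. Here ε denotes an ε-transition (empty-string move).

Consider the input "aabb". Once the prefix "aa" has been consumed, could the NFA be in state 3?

Yes

Start: ε-closure({0}) = {0, 5}.
Read 'a': 0→{4}, 5→{1, 5}; union {1, 4, 5}; ε-closure = {0, 1, 4, 5}.
Read 'a': 0→{4}, 1→{2}, 4→{3}, 5→{1, 5}; union {1, 2, 3, 4, 5}; ε-closure = {0, 1, 2, 3, 4, 5}.
State 3 is in {0, 1, 2, 3, 4, 5}.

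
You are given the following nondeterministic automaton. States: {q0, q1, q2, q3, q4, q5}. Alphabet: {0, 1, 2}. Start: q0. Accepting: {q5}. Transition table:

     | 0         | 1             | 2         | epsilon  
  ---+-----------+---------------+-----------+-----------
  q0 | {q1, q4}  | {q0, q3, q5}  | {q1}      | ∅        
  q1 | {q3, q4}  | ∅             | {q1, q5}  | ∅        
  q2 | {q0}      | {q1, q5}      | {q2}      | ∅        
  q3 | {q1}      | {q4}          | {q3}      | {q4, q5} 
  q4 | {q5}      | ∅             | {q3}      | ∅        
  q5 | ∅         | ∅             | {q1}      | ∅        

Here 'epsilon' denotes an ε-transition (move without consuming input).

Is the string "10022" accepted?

Yes

Start in {q0}.
Read '1': {q0} → {q0, q3, q4, q5}.
Read '0': {q0, q3, q4, q5} → {q1, q4, q5}.
Read '0': {q1, q4, q5} → {q3, q4, q5}.
Read '2': {q3, q4, q5} → {q1, q3, q4, q5}.
Read '2': {q1, q3, q4, q5} → {q1, q3, q4, q5}.
The final set {q1, q3, q4, q5} contains the accepting state q5.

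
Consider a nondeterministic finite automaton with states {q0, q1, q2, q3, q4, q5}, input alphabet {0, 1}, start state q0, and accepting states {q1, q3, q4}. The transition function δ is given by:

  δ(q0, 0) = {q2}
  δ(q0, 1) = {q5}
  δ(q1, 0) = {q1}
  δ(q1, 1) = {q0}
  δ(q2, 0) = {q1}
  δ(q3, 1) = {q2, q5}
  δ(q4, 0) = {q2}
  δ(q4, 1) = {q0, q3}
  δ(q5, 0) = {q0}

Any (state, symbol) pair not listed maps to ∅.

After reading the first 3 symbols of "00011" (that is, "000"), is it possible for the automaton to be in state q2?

No

Start in {q0}.
Read '0': q0→{q2}; now {q2}.
Read '0': q2→{q1}; now {q1}.
Read '0': q1→{q1}; now {q1}.
State q2 is not in {q1}.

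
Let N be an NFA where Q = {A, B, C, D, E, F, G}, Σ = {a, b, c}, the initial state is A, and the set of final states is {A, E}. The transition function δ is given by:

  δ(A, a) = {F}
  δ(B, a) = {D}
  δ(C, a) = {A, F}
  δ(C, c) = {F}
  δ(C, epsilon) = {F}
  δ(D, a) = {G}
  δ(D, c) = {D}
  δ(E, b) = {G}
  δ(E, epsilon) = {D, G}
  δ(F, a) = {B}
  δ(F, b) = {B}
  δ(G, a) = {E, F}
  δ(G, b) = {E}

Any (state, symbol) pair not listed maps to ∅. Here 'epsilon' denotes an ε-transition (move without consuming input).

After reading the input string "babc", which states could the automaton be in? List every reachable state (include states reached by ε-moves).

Start in {A}.
Read 'b': A→∅; now ∅.
The set is empty and remains empty for the remaining 3 symbols.

∅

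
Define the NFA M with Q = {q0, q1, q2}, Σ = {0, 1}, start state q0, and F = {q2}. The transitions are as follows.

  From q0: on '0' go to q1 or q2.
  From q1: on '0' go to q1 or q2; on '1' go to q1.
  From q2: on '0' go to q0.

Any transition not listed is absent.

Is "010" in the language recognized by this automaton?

Yes

Start in {q0}.
Read '0': q0→{q1, q2}; now {q1, q2}.
Read '1': q1→{q1}, q2→∅; now {q1}.
Read '0': q1→{q1, q2}; now {q1, q2}.
The final set {q1, q2} contains the accepting state q2.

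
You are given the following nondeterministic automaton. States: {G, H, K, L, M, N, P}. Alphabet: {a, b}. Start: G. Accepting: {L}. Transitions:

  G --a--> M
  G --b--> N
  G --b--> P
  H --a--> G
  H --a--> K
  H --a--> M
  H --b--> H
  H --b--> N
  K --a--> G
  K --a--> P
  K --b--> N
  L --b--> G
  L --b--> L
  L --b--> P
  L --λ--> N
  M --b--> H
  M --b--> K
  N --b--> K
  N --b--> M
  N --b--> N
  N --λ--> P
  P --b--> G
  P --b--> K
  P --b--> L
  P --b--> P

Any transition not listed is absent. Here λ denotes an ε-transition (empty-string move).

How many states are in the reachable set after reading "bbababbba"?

Start in {G}.
Read 'b': {G} → {N, P}.
Read 'b': {N, P} → {G, K, L, M, N, P}.
Read 'a': {G, K, L, M, N, P} → {G, M, P}.
Read 'b': {G, M, P} → {G, H, K, L, N, P}.
Read 'a': {G, H, K, L, N, P} → {G, K, M, P}.
Read 'b': {G, K, M, P} → {G, H, K, L, N, P}.
Read 'b': {G, H, K, L, N, P} → {G, H, K, L, M, N, P}.
Read 'b': {G, H, K, L, M, N, P} → {G, H, K, L, M, N, P}.
Read 'a': {G, H, K, L, M, N, P} → {G, K, M, P}.
That set has 4 states.

4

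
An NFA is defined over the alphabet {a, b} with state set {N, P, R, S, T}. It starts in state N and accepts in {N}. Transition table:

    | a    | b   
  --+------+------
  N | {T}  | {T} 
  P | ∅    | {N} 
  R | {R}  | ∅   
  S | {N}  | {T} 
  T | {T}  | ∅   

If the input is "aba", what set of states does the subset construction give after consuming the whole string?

∅

Start in {N}.
Read 'a': N→{T}; now {T}.
Read 'b': T→∅; now ∅.
The set is empty and remains empty for the remaining 1 symbol.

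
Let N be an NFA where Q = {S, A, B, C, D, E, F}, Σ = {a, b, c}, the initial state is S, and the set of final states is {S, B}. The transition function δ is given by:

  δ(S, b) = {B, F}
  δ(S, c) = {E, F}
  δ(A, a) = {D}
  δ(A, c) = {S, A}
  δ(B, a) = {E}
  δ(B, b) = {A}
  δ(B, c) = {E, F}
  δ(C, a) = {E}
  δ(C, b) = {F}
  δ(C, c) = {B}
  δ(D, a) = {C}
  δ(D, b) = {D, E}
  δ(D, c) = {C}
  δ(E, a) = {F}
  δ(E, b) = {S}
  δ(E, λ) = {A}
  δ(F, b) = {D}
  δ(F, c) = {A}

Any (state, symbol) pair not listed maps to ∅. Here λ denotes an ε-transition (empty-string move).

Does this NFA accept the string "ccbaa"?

No

Start in {S}.
Read 'c': S→{E, F}; union {E, F}; ε-closure = {A, E, F}.
Read 'c': A→{S, A}, E→∅, F→{A}; now {S, A}.
Read 'b': S→{B, F}, A→∅; now {B, F}.
Read 'a': B→{E}, F→∅; union {E}; ε-closure = {A, E}.
Read 'a': A→{D}, E→{F}; now {D, F}.
The final set {D, F} contains no accepting state.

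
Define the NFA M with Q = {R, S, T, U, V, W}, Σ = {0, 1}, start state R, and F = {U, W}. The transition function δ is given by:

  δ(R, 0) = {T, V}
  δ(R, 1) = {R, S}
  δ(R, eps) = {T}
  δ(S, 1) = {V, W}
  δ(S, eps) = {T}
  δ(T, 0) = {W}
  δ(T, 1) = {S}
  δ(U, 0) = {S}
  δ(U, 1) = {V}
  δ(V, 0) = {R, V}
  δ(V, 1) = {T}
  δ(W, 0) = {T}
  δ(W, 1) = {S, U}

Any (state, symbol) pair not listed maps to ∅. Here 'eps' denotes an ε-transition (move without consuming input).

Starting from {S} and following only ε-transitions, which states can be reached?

{S, T}

Begin with {S}.
ε-move S → T; add T.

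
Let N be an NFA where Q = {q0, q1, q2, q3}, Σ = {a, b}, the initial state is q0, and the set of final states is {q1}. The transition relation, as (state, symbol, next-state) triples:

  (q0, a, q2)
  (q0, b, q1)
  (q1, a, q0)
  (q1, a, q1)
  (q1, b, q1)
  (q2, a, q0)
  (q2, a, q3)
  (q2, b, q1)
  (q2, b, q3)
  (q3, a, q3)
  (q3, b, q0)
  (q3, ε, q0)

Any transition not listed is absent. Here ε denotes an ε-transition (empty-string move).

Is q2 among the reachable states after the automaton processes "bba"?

Start in {q0}.
Read 'b': {q0} → {q1}.
Read 'b': {q1} → {q1}.
Read 'a': {q1} → {q0, q1}.
State q2 is not in {q0, q1}.

No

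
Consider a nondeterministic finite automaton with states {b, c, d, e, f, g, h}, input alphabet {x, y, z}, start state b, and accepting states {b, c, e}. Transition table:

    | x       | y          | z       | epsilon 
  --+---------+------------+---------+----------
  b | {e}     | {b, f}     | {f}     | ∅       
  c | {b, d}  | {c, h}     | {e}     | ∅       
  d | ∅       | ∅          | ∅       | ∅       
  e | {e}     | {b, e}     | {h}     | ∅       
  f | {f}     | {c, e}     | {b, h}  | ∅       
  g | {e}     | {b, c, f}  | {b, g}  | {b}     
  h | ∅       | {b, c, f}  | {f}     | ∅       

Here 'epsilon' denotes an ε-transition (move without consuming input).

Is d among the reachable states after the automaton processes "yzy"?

No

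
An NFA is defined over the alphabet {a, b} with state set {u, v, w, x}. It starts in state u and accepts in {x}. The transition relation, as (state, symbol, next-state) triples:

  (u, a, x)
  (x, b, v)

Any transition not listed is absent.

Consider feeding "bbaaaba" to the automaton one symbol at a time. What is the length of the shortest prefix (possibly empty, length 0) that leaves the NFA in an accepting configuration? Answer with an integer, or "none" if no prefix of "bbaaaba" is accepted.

Start in {u}.
Read 'b': u→∅; now ∅.
The set is empty and remains empty for the remaining 6 symbols.
No reachable set along the way intersects F.

none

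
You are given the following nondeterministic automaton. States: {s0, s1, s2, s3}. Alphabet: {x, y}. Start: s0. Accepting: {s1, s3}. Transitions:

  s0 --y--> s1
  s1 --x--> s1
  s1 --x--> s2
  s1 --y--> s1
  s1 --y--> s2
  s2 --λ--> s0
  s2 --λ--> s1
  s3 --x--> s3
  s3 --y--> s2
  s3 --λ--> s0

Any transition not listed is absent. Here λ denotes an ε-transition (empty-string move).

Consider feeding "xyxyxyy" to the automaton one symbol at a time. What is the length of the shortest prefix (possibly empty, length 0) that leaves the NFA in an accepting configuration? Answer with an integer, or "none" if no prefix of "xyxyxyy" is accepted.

none

Start in {s0}.
Read 'x': {s0} → ∅.
The set is empty and remains empty for the remaining 6 symbols.
No reachable set along the way intersects F.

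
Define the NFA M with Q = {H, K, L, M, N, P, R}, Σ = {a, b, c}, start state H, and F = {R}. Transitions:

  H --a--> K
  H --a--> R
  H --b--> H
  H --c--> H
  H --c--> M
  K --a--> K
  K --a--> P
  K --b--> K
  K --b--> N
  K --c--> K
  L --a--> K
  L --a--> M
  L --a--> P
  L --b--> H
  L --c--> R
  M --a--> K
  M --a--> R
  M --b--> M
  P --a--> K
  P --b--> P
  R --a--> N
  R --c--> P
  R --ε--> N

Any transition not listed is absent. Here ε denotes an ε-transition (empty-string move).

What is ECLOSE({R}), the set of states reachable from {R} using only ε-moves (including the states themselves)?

{N, R}

Begin with {R}.
ε-move R → N; add N.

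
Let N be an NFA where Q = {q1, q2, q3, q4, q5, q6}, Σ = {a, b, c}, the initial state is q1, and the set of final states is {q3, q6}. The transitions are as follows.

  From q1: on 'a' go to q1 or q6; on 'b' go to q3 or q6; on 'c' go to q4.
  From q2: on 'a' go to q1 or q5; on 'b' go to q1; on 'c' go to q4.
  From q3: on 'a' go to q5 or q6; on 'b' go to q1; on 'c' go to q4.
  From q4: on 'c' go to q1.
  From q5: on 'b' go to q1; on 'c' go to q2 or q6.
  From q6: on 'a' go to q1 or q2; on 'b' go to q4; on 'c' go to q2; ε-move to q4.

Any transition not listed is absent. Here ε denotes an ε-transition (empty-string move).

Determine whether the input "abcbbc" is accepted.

Start in {q1}.
Read 'a': {q1} → {q1, q4, q6}.
Read 'b': {q1, q4, q6} → {q3, q4, q6}.
Read 'c': {q3, q4, q6} → {q1, q2, q4}.
Read 'b': {q1, q2, q4} → {q1, q3, q4, q6}.
Read 'b': {q1, q3, q4, q6} → {q1, q3, q4, q6}.
Read 'c': {q1, q3, q4, q6} → {q1, q2, q4}.
The final set {q1, q2, q4} contains no accepting state.

No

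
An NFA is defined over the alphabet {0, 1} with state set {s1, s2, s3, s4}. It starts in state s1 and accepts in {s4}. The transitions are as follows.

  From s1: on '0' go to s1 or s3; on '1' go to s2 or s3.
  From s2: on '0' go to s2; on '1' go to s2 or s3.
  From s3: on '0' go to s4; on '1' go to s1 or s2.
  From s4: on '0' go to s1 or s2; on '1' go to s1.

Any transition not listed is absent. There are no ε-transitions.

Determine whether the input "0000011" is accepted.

No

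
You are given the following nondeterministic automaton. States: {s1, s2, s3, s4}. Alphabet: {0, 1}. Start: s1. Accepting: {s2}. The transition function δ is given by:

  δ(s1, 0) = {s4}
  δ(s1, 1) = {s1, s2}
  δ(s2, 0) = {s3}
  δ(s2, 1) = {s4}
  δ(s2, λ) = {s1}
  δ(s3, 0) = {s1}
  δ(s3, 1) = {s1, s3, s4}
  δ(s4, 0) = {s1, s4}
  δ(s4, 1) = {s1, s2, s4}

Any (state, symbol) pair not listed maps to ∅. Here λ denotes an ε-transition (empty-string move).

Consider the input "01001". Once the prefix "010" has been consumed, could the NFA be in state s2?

No

Start in {s1}.
Read '0': s1→{s4}; now {s4}.
Read '1': s4→{s1, s2, s4}; now {s1, s2, s4}.
Read '0': s1→{s4}, s2→{s3}, s4→{s1, s4}; now {s1, s3, s4}.
State s2 is not in {s1, s3, s4}.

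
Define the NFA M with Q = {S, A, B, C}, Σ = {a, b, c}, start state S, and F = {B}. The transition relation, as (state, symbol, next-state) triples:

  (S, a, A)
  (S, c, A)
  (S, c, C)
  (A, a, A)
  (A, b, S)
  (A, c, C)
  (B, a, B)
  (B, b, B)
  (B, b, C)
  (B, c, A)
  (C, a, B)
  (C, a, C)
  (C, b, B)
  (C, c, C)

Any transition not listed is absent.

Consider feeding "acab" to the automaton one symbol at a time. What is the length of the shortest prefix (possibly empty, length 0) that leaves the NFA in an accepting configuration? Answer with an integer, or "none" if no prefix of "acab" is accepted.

Start in {S}.
Read 'a': S→{A}; now {A}.
Read 'c': A→{C}; now {C}.
Read 'a': C→{B, C}; now {B, C}.
None of the earlier sets intersect F, but {B, C} does.

3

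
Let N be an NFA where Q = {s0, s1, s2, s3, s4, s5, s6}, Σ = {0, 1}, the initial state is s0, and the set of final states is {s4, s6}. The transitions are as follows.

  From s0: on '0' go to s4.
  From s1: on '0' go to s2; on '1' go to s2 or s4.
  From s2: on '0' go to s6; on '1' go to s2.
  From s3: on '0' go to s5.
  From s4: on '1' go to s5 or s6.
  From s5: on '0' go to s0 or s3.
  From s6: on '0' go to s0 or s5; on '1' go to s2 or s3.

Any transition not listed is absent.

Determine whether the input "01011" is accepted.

No

Start in {s0}.
Read '0': s0→{s4}; now {s4}.
Read '1': s4→{s5, s6}; now {s5, s6}.
Read '0': s5→{s0, s3}, s6→{s0, s5}; now {s0, s3, s5}.
Read '1': s0→∅, s3→∅, s5→∅; now ∅.
The set is empty and remains empty for the remaining 1 symbol.
The final set ∅ contains no accepting state.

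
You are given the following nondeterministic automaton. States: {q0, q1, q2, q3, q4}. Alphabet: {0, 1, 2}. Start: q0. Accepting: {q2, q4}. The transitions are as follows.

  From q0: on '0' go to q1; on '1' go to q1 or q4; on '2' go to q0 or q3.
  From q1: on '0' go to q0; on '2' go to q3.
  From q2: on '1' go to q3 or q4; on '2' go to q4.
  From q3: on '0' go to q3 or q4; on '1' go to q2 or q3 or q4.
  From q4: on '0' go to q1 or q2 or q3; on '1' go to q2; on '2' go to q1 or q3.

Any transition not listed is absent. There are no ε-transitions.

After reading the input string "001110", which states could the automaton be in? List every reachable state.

{q1, q2, q3, q4}

Start in {q0}.
Read '0': {q0} → {q1}.
Read '0': {q1} → {q0}.
Read '1': {q0} → {q1, q4}.
Read '1': {q1, q4} → {q2}.
Read '1': {q2} → {q3, q4}.
Read '0': {q3, q4} → {q1, q2, q3, q4}.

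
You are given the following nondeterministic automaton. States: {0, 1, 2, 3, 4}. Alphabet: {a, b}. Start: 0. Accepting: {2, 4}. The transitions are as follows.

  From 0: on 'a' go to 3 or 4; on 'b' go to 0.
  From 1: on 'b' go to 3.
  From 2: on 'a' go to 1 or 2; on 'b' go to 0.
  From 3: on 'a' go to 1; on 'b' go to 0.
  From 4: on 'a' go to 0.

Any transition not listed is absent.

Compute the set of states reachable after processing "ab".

Start in {0}.
Read 'a': {0} → {3, 4}.
Read 'b': {3, 4} → {0}.

{0}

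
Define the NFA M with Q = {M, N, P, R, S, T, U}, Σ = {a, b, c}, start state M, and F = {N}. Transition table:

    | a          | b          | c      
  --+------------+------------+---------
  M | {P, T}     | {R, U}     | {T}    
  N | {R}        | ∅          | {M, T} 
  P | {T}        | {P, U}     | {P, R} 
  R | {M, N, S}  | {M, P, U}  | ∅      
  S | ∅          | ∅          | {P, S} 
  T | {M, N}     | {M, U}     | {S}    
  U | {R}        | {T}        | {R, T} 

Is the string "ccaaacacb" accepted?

No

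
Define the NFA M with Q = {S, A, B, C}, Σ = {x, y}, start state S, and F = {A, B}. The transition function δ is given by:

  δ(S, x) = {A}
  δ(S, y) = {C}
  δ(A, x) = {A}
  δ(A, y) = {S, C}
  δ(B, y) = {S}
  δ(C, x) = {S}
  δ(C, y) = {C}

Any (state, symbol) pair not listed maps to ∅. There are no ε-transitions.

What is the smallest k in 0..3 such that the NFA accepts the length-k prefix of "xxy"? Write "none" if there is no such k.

1

Start in {S}.
Read 'x': {S} → {A}.
None of the earlier sets intersect F, but {A} does.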